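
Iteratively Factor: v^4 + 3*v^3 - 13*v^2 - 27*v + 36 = (v + 4)*(v^3 - v^2 - 9*v + 9) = (v - 3)*(v + 4)*(v^2 + 2*v - 3) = (v - 3)*(v + 3)*(v + 4)*(v - 1)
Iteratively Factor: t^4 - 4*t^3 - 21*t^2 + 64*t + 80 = (t + 1)*(t^3 - 5*t^2 - 16*t + 80) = (t - 4)*(t + 1)*(t^2 - t - 20) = (t - 4)*(t + 1)*(t + 4)*(t - 5)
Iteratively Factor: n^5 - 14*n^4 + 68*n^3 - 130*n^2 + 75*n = (n - 1)*(n^4 - 13*n^3 + 55*n^2 - 75*n) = (n - 5)*(n - 1)*(n^3 - 8*n^2 + 15*n) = (n - 5)*(n - 3)*(n - 1)*(n^2 - 5*n) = n*(n - 5)*(n - 3)*(n - 1)*(n - 5)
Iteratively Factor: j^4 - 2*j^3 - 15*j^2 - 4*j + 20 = (j + 2)*(j^3 - 4*j^2 - 7*j + 10) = (j + 2)^2*(j^2 - 6*j + 5) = (j - 5)*(j + 2)^2*(j - 1)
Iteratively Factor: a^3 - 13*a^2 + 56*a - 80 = (a - 4)*(a^2 - 9*a + 20) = (a - 5)*(a - 4)*(a - 4)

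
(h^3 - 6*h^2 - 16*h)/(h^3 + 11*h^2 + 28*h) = (h^2 - 6*h - 16)/(h^2 + 11*h + 28)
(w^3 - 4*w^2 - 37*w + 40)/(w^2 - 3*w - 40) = w - 1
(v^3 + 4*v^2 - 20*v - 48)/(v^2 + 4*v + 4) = (v^2 + 2*v - 24)/(v + 2)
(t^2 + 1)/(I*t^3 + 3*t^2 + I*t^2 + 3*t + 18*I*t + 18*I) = I*(-t^2 - 1)/(t^3 + t^2*(1 - 3*I) + 3*t*(6 - I) + 18)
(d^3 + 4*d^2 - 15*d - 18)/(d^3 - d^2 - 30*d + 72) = (d + 1)/(d - 4)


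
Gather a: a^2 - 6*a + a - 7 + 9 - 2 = a^2 - 5*a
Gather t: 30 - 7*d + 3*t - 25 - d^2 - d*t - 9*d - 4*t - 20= -d^2 - 16*d + t*(-d - 1) - 15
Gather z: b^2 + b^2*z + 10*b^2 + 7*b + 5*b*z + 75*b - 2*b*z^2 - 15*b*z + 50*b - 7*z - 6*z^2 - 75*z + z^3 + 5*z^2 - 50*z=11*b^2 + 132*b + z^3 + z^2*(-2*b - 1) + z*(b^2 - 10*b - 132)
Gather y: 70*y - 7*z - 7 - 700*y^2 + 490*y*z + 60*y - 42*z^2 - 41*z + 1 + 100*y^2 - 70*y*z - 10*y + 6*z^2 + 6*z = -600*y^2 + y*(420*z + 120) - 36*z^2 - 42*z - 6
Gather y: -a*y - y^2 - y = -y^2 + y*(-a - 1)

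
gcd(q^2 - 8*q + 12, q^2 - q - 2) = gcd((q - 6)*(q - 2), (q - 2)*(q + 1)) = q - 2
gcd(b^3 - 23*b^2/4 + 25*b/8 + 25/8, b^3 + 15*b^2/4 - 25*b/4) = b - 5/4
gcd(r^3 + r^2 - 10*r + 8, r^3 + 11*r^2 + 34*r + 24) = r + 4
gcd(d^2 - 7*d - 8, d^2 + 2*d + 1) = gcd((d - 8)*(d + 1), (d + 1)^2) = d + 1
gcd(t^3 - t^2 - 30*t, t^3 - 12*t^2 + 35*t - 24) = 1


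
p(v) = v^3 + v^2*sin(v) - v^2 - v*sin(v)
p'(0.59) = -0.24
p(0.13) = -0.03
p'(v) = v^2*cos(v) + 3*v^2 + 2*v*sin(v) - v*cos(v) - 2*v - sin(v)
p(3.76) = 33.00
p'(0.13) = -0.42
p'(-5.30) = 103.73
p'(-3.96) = 35.03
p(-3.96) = -63.44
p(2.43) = 10.71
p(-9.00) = -847.09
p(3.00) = 18.85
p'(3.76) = 22.66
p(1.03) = 0.06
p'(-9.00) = 186.83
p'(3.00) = 15.77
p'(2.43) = 12.74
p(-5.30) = -149.18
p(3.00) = 18.85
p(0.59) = -0.28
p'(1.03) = 2.05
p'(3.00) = 15.77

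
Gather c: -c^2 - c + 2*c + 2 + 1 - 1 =-c^2 + c + 2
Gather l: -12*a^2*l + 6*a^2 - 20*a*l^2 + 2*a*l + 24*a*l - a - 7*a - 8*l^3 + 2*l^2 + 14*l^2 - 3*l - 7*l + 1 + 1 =6*a^2 - 8*a - 8*l^3 + l^2*(16 - 20*a) + l*(-12*a^2 + 26*a - 10) + 2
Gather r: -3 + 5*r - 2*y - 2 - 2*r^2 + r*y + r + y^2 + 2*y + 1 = -2*r^2 + r*(y + 6) + y^2 - 4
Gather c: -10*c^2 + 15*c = -10*c^2 + 15*c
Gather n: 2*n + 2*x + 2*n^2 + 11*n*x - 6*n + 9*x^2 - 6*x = 2*n^2 + n*(11*x - 4) + 9*x^2 - 4*x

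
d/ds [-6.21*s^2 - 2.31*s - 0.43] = -12.42*s - 2.31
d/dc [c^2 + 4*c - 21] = 2*c + 4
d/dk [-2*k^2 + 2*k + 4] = 2 - 4*k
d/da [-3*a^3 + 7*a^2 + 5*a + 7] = -9*a^2 + 14*a + 5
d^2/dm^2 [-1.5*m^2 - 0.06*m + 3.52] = -3.00000000000000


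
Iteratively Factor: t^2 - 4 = (t + 2)*(t - 2)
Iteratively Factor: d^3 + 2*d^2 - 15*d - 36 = (d - 4)*(d^2 + 6*d + 9) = (d - 4)*(d + 3)*(d + 3)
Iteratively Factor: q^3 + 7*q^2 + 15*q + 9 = (q + 3)*(q^2 + 4*q + 3) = (q + 3)^2*(q + 1)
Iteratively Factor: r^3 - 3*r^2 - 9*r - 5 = (r + 1)*(r^2 - 4*r - 5) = (r - 5)*(r + 1)*(r + 1)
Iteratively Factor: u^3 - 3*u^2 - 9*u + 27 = (u - 3)*(u^2 - 9) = (u - 3)*(u + 3)*(u - 3)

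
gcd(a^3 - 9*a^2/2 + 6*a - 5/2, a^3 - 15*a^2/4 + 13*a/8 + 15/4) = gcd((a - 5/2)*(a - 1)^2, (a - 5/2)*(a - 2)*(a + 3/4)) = a - 5/2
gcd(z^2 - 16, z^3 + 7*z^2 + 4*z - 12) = 1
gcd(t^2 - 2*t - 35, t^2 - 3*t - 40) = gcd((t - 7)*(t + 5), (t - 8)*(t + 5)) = t + 5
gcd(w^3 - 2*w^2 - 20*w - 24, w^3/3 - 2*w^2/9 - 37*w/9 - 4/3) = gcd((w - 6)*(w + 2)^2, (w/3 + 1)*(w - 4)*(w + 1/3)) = 1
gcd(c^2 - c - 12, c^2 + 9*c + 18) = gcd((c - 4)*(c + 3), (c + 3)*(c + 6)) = c + 3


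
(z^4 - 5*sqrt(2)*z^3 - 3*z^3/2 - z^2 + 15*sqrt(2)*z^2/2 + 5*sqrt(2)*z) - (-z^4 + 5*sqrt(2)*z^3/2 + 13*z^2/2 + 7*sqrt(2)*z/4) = 2*z^4 - 15*sqrt(2)*z^3/2 - 3*z^3/2 - 15*z^2/2 + 15*sqrt(2)*z^2/2 + 13*sqrt(2)*z/4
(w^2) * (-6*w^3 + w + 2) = -6*w^5 + w^3 + 2*w^2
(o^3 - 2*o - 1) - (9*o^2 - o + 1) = o^3 - 9*o^2 - o - 2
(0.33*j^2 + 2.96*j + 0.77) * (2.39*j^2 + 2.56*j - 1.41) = 0.7887*j^4 + 7.9192*j^3 + 8.9526*j^2 - 2.2024*j - 1.0857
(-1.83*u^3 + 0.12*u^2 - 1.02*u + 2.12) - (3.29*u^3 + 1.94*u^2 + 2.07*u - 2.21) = -5.12*u^3 - 1.82*u^2 - 3.09*u + 4.33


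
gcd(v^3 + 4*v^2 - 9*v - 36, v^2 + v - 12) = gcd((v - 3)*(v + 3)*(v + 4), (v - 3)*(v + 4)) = v^2 + v - 12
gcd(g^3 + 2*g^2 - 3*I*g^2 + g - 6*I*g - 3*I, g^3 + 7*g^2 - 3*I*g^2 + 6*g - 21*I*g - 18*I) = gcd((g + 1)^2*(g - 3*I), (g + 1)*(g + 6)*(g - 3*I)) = g^2 + g*(1 - 3*I) - 3*I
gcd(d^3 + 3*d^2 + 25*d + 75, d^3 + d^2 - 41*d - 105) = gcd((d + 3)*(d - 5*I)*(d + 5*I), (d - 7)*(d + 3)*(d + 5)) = d + 3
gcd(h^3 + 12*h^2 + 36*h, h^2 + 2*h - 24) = h + 6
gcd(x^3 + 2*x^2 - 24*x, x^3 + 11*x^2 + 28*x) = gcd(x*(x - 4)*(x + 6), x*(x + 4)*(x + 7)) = x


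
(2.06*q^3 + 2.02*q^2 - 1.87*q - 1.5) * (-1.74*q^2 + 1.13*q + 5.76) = -3.5844*q^5 - 1.187*q^4 + 17.402*q^3 + 12.1321*q^2 - 12.4662*q - 8.64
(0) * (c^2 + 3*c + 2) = 0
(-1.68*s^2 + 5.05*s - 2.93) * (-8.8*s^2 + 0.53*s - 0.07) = 14.784*s^4 - 45.3304*s^3 + 28.5781*s^2 - 1.9064*s + 0.2051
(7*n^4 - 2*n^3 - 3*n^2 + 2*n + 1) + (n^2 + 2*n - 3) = 7*n^4 - 2*n^3 - 2*n^2 + 4*n - 2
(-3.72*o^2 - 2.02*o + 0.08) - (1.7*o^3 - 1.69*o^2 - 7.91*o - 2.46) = -1.7*o^3 - 2.03*o^2 + 5.89*o + 2.54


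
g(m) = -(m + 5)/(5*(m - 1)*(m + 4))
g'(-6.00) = -0.00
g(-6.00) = 0.01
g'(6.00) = 0.01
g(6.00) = -0.04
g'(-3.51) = -0.15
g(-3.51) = 0.13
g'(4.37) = 0.02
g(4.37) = -0.07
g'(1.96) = 0.26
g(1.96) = -0.24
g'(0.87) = 14.20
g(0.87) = 1.85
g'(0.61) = 1.58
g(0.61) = 0.62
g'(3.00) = 0.06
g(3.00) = -0.11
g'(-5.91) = -0.01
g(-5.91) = 0.01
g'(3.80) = 0.03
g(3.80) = -0.08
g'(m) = -1/(5*(m - 1)*(m + 4)) + (m + 5)/(5*(m - 1)*(m + 4)^2) + (m + 5)/(5*(m - 1)^2*(m + 4)) = (m^2 + 10*m + 19)/(5*(m^4 + 6*m^3 + m^2 - 24*m + 16))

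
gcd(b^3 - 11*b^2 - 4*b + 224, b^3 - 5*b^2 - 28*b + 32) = b^2 - 4*b - 32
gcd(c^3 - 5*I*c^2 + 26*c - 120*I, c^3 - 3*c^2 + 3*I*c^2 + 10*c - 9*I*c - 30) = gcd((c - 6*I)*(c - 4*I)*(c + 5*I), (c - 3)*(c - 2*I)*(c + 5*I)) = c + 5*I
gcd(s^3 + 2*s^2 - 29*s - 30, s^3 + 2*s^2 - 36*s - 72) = s + 6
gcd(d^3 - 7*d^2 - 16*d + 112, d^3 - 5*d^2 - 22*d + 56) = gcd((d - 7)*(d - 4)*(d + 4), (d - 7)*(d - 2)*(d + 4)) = d^2 - 3*d - 28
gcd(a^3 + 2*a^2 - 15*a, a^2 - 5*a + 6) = a - 3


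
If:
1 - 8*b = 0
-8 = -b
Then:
No Solution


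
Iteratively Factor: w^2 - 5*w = (w)*(w - 5)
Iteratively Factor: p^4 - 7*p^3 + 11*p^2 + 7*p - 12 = (p - 1)*(p^3 - 6*p^2 + 5*p + 12) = (p - 1)*(p + 1)*(p^2 - 7*p + 12) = (p - 4)*(p - 1)*(p + 1)*(p - 3)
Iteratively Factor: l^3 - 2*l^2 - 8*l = (l)*(l^2 - 2*l - 8) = l*(l - 4)*(l + 2)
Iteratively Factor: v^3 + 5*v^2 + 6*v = (v + 3)*(v^2 + 2*v) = (v + 2)*(v + 3)*(v)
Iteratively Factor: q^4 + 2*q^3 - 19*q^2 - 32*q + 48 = (q + 3)*(q^3 - q^2 - 16*q + 16) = (q - 4)*(q + 3)*(q^2 + 3*q - 4) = (q - 4)*(q - 1)*(q + 3)*(q + 4)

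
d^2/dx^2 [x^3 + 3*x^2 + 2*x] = 6*x + 6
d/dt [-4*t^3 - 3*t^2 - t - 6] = -12*t^2 - 6*t - 1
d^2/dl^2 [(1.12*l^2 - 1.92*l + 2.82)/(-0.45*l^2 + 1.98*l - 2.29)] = (2.22044604925031e-16*l^4 - 1.21824*l^3 + 3.49866*l^2 + 3.20436*l - 10.634492)/(0.091125*l^6 - 1.20285*l^5 + 6.683715*l^4 - 20.004732*l^3 + 34.012683*l^2 - 31.149954*l + 12.008989)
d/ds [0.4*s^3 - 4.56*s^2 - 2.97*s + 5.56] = 1.2*s^2 - 9.12*s - 2.97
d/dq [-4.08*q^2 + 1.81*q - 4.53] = 1.81 - 8.16*q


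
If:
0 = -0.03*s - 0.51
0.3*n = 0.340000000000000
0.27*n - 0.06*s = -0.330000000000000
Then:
No Solution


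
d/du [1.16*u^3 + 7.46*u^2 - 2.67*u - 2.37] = 3.48*u^2 + 14.92*u - 2.67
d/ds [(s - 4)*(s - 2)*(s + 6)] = 3*s^2 - 28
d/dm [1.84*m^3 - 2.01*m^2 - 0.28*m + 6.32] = 5.52*m^2 - 4.02*m - 0.28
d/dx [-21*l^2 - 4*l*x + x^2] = -4*l + 2*x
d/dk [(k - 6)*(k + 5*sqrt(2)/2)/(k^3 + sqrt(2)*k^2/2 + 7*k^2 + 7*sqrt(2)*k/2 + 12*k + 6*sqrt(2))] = (-(k - 6)*(2*k + 5*sqrt(2))*(6*k^2 + 2*sqrt(2)*k + 28*k + 7*sqrt(2) + 24) + (4*k - 12 + 5*sqrt(2))*(2*k^3 + sqrt(2)*k^2 + 14*k^2 + 7*sqrt(2)*k + 24*k + 12*sqrt(2)))/(2*k^3 + sqrt(2)*k^2 + 14*k^2 + 7*sqrt(2)*k + 24*k + 12*sqrt(2))^2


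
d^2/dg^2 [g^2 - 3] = 2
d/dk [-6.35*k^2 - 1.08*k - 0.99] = -12.7*k - 1.08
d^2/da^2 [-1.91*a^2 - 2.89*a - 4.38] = -3.82000000000000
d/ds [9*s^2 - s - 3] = 18*s - 1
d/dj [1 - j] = -1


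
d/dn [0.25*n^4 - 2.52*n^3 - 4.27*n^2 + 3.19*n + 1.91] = 1.0*n^3 - 7.56*n^2 - 8.54*n + 3.19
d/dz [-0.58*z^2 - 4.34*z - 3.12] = -1.16*z - 4.34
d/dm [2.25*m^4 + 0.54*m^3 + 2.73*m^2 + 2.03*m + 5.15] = 9.0*m^3 + 1.62*m^2 + 5.46*m + 2.03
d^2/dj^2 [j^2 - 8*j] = 2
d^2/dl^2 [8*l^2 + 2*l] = 16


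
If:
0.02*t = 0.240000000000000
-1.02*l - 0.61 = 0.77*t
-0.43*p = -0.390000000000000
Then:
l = -9.66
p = 0.91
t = 12.00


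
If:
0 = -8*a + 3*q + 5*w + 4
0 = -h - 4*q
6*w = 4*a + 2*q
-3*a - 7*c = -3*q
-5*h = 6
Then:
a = 81/70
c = -18/49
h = -6/5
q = 3/10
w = 61/70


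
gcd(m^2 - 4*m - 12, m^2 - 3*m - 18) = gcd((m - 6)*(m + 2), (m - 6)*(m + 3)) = m - 6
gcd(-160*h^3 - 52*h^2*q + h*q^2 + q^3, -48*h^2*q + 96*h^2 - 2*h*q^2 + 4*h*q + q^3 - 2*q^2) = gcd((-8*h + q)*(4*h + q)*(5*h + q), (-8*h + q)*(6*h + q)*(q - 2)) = -8*h + q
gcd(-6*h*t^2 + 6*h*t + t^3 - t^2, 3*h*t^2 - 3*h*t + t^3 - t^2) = t^2 - t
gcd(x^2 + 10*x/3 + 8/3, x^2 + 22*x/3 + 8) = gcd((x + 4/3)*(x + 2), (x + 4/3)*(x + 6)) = x + 4/3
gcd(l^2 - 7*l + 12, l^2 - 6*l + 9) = l - 3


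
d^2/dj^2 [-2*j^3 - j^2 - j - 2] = -12*j - 2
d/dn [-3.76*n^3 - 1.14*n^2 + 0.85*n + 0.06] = -11.28*n^2 - 2.28*n + 0.85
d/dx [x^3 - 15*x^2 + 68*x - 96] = 3*x^2 - 30*x + 68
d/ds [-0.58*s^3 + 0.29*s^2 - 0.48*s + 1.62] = -1.74*s^2 + 0.58*s - 0.48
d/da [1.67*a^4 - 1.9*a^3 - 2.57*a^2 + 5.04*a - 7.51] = 6.68*a^3 - 5.7*a^2 - 5.14*a + 5.04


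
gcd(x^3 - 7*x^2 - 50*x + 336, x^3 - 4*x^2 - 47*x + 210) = x^2 + x - 42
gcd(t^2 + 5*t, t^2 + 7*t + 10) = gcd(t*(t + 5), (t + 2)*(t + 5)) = t + 5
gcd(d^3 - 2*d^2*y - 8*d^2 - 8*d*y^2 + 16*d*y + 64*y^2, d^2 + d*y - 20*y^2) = -d + 4*y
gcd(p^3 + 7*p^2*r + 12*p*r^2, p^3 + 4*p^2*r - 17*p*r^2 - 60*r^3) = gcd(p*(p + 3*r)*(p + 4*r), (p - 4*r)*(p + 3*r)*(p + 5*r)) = p + 3*r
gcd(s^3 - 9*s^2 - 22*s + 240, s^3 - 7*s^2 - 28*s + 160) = s^2 - 3*s - 40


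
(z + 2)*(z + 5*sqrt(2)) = z^2 + 2*z + 5*sqrt(2)*z + 10*sqrt(2)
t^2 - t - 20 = (t - 5)*(t + 4)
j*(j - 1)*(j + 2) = j^3 + j^2 - 2*j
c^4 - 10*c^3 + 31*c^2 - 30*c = c*(c - 5)*(c - 3)*(c - 2)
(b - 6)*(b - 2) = b^2 - 8*b + 12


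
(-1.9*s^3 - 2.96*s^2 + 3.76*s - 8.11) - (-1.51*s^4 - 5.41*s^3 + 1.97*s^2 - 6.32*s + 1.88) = 1.51*s^4 + 3.51*s^3 - 4.93*s^2 + 10.08*s - 9.99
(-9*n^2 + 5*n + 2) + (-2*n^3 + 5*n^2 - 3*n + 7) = -2*n^3 - 4*n^2 + 2*n + 9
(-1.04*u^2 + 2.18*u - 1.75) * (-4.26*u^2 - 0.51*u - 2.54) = 4.4304*u^4 - 8.7564*u^3 + 8.9848*u^2 - 4.6447*u + 4.445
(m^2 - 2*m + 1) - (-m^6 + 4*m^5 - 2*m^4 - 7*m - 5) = m^6 - 4*m^5 + 2*m^4 + m^2 + 5*m + 6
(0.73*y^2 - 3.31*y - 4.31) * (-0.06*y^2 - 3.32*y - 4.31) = -0.0438*y^4 - 2.225*y^3 + 8.1015*y^2 + 28.5753*y + 18.5761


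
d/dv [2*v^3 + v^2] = 2*v*(3*v + 1)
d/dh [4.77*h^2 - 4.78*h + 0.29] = 9.54*h - 4.78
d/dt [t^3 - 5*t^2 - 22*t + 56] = 3*t^2 - 10*t - 22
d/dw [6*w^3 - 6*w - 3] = 18*w^2 - 6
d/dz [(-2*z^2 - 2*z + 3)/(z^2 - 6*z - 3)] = 2*(7*z^2 + 3*z + 12)/(z^4 - 12*z^3 + 30*z^2 + 36*z + 9)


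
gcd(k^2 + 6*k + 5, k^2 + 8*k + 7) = k + 1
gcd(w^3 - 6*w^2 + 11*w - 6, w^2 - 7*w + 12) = w - 3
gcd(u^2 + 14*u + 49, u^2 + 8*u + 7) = u + 7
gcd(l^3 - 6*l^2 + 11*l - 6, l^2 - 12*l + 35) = 1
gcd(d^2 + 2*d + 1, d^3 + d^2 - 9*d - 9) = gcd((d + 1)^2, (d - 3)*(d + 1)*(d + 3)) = d + 1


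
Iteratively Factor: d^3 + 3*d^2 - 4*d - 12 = (d + 3)*(d^2 - 4) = (d - 2)*(d + 3)*(d + 2)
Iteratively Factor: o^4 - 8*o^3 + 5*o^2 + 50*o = (o - 5)*(o^3 - 3*o^2 - 10*o) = (o - 5)^2*(o^2 + 2*o) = o*(o - 5)^2*(o + 2)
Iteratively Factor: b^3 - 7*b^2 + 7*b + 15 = (b - 5)*(b^2 - 2*b - 3) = (b - 5)*(b + 1)*(b - 3)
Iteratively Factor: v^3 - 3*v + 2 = (v + 2)*(v^2 - 2*v + 1) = (v - 1)*(v + 2)*(v - 1)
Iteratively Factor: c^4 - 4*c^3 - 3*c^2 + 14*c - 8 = (c - 1)*(c^3 - 3*c^2 - 6*c + 8) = (c - 4)*(c - 1)*(c^2 + c - 2) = (c - 4)*(c - 1)*(c + 2)*(c - 1)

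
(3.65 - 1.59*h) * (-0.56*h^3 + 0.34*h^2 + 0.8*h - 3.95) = 0.8904*h^4 - 2.5846*h^3 - 0.0310000000000001*h^2 + 9.2005*h - 14.4175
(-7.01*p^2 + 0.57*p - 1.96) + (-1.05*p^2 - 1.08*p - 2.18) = -8.06*p^2 - 0.51*p - 4.14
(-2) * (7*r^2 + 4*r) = -14*r^2 - 8*r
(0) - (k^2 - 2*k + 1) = -k^2 + 2*k - 1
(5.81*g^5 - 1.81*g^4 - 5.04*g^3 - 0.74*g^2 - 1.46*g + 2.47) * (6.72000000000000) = 39.0432*g^5 - 12.1632*g^4 - 33.8688*g^3 - 4.9728*g^2 - 9.8112*g + 16.5984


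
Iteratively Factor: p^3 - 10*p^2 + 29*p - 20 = (p - 5)*(p^2 - 5*p + 4) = (p - 5)*(p - 1)*(p - 4)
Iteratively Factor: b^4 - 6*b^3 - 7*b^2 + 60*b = (b)*(b^3 - 6*b^2 - 7*b + 60) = b*(b - 4)*(b^2 - 2*b - 15) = b*(b - 5)*(b - 4)*(b + 3)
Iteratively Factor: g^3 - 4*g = (g - 2)*(g^2 + 2*g) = (g - 2)*(g + 2)*(g)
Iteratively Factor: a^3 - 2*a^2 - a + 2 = (a - 1)*(a^2 - a - 2) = (a - 2)*(a - 1)*(a + 1)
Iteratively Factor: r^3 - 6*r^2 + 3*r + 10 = (r - 2)*(r^2 - 4*r - 5) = (r - 2)*(r + 1)*(r - 5)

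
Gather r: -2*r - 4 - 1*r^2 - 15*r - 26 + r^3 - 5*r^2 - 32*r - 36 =r^3 - 6*r^2 - 49*r - 66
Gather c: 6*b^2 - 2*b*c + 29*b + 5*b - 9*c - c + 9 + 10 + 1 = 6*b^2 + 34*b + c*(-2*b - 10) + 20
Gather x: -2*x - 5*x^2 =-5*x^2 - 2*x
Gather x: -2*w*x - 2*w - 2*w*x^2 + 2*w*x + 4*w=-2*w*x^2 + 2*w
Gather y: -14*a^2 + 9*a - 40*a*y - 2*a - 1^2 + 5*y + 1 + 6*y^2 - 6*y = -14*a^2 + 7*a + 6*y^2 + y*(-40*a - 1)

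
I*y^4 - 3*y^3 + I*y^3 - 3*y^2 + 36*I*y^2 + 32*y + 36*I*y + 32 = (y - 4*I)*(y - I)*(y + 8*I)*(I*y + I)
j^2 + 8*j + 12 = (j + 2)*(j + 6)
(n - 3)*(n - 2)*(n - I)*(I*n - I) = I*n^4 + n^3 - 6*I*n^3 - 6*n^2 + 11*I*n^2 + 11*n - 6*I*n - 6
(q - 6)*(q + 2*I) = q^2 - 6*q + 2*I*q - 12*I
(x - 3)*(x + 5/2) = x^2 - x/2 - 15/2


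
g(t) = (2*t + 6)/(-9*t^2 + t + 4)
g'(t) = (2*t + 6)*(18*t - 1)/(-9*t^2 + t + 4)^2 + 2/(-9*t^2 + t + 4)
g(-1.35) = -0.24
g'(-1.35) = -0.59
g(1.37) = -0.76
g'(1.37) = 1.38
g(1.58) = -0.54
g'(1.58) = 0.76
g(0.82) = -6.20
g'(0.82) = 67.68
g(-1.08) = -0.51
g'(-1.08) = -1.63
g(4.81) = -0.08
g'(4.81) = 0.02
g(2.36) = -0.24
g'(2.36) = 0.19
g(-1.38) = -0.22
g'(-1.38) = -0.53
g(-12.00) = 0.01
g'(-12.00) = 0.00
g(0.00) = 1.50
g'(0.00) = 0.12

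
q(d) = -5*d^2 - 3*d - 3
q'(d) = -10*d - 3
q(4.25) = -106.06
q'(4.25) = -45.50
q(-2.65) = -30.16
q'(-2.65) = 23.50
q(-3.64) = -58.33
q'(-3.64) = 33.40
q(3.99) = -94.57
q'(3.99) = -42.90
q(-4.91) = -108.81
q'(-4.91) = 46.10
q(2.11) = -31.59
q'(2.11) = -24.10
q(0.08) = -3.27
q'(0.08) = -3.80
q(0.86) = -9.28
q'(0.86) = -11.60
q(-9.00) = -381.00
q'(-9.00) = 87.00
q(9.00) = -435.00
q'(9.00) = -93.00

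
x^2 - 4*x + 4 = (x - 2)^2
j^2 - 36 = (j - 6)*(j + 6)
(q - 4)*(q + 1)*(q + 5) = q^3 + 2*q^2 - 19*q - 20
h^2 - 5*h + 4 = (h - 4)*(h - 1)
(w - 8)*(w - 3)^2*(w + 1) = w^4 - 13*w^3 + 43*w^2 - 15*w - 72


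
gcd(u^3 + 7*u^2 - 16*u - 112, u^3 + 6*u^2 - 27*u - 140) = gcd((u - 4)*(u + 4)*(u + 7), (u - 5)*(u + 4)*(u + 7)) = u^2 + 11*u + 28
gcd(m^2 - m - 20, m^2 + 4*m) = m + 4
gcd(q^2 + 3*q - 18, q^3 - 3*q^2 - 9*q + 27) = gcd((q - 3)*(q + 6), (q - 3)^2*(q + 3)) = q - 3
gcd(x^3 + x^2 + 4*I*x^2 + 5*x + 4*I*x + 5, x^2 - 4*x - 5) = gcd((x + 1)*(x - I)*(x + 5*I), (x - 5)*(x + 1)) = x + 1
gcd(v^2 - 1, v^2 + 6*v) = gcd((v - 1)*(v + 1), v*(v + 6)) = 1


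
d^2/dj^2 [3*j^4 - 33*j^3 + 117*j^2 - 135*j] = 36*j^2 - 198*j + 234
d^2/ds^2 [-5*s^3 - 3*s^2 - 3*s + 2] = -30*s - 6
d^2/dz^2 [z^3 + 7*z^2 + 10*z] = 6*z + 14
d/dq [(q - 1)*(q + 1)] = 2*q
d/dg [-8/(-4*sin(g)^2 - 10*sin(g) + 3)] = -16*(4*sin(g) + 5)*cos(g)/(4*sin(g)^2 + 10*sin(g) - 3)^2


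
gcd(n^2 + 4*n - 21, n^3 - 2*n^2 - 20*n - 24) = 1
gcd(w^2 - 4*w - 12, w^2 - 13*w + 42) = w - 6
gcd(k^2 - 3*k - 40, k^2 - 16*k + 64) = k - 8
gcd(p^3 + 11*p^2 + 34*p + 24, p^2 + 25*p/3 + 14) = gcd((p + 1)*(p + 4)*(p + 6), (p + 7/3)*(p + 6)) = p + 6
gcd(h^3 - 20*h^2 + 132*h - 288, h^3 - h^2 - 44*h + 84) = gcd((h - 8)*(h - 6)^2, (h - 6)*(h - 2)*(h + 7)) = h - 6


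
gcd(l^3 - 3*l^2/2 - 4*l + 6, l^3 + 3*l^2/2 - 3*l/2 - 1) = l + 2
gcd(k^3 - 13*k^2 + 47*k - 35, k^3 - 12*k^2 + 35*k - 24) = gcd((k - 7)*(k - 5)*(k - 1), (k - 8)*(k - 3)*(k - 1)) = k - 1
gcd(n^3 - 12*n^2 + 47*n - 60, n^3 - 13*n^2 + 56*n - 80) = n^2 - 9*n + 20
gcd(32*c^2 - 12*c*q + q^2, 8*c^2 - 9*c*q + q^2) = -8*c + q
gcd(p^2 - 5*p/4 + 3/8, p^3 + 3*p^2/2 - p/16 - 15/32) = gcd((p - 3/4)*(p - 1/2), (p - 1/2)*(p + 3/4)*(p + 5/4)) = p - 1/2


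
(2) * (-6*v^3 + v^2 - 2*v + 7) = -12*v^3 + 2*v^2 - 4*v + 14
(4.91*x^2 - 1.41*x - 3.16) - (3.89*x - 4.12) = 4.91*x^2 - 5.3*x + 0.96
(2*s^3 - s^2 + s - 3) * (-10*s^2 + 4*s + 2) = -20*s^5 + 18*s^4 - 10*s^3 + 32*s^2 - 10*s - 6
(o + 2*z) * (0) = 0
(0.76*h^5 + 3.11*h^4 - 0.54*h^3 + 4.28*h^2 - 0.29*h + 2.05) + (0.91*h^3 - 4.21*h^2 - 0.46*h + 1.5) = 0.76*h^5 + 3.11*h^4 + 0.37*h^3 + 0.0700000000000003*h^2 - 0.75*h + 3.55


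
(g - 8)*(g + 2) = g^2 - 6*g - 16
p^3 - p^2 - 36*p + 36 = (p - 6)*(p - 1)*(p + 6)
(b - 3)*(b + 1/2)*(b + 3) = b^3 + b^2/2 - 9*b - 9/2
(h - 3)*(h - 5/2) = h^2 - 11*h/2 + 15/2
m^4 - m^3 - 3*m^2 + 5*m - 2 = (m - 1)^3*(m + 2)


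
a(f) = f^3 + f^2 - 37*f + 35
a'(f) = 3*f^2 + 2*f - 37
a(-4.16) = 134.23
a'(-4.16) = 6.60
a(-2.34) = 114.24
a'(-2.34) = -25.25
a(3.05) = -40.17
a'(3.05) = -2.99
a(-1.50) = 89.38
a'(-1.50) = -33.25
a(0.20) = 27.65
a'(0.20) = -36.48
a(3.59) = -38.67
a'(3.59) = 8.84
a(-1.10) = 75.58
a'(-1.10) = -35.57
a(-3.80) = 135.17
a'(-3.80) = -1.28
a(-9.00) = -280.00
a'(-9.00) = 188.00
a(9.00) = 512.00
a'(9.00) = 224.00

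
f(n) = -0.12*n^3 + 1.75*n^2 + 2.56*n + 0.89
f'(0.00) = 2.56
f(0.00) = 0.89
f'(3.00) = 9.82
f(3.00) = 21.08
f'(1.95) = 8.02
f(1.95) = 11.65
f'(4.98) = 11.06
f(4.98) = 42.22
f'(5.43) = 10.95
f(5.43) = 47.18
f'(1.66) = 7.38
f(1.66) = 9.41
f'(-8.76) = -55.73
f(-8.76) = 193.42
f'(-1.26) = -2.42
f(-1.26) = 0.68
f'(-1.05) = -1.51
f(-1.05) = 0.27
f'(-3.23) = -12.50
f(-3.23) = 14.92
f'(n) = -0.36*n^2 + 3.5*n + 2.56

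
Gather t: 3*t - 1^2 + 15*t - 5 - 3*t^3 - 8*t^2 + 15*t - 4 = -3*t^3 - 8*t^2 + 33*t - 10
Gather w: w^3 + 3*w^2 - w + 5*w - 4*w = w^3 + 3*w^2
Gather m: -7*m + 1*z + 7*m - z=0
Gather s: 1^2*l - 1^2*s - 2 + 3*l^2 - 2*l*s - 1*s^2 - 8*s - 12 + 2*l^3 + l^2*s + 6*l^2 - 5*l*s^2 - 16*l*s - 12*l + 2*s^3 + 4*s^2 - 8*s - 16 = 2*l^3 + 9*l^2 - 11*l + 2*s^3 + s^2*(3 - 5*l) + s*(l^2 - 18*l - 17) - 30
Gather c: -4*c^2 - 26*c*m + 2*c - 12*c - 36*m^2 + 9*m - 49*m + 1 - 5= -4*c^2 + c*(-26*m - 10) - 36*m^2 - 40*m - 4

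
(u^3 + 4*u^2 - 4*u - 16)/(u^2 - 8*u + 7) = (u^3 + 4*u^2 - 4*u - 16)/(u^2 - 8*u + 7)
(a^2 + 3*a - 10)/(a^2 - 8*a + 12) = (a + 5)/(a - 6)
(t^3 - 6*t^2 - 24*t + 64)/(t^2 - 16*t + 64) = (t^2 + 2*t - 8)/(t - 8)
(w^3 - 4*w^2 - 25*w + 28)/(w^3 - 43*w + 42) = (w^2 - 3*w - 28)/(w^2 + w - 42)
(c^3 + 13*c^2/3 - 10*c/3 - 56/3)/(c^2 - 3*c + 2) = (3*c^2 + 19*c + 28)/(3*(c - 1))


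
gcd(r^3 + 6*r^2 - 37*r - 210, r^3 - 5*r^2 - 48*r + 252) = r^2 + r - 42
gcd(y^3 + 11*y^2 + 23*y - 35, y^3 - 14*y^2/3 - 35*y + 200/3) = y + 5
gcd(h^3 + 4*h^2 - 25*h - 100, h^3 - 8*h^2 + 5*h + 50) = h - 5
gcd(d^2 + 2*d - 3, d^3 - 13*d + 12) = d - 1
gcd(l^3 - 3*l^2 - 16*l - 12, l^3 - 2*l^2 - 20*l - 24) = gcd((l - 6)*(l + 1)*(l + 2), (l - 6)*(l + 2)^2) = l^2 - 4*l - 12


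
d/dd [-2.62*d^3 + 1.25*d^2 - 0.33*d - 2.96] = -7.86*d^2 + 2.5*d - 0.33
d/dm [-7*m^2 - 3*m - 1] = -14*m - 3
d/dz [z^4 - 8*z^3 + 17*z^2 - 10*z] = 4*z^3 - 24*z^2 + 34*z - 10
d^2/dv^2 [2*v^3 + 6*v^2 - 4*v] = 12*v + 12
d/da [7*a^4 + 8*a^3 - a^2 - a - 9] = 28*a^3 + 24*a^2 - 2*a - 1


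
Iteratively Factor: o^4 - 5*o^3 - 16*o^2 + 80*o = (o)*(o^3 - 5*o^2 - 16*o + 80) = o*(o - 5)*(o^2 - 16) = o*(o - 5)*(o + 4)*(o - 4)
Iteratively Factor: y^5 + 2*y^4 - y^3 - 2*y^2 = (y)*(y^4 + 2*y^3 - y^2 - 2*y) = y*(y + 1)*(y^3 + y^2 - 2*y) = y*(y - 1)*(y + 1)*(y^2 + 2*y) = y^2*(y - 1)*(y + 1)*(y + 2)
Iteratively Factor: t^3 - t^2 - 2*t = (t + 1)*(t^2 - 2*t) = t*(t + 1)*(t - 2)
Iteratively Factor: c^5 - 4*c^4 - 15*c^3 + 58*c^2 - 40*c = (c - 1)*(c^4 - 3*c^3 - 18*c^2 + 40*c) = (c - 2)*(c - 1)*(c^3 - c^2 - 20*c) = (c - 5)*(c - 2)*(c - 1)*(c^2 + 4*c) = c*(c - 5)*(c - 2)*(c - 1)*(c + 4)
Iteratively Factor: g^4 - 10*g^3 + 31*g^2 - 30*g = (g - 2)*(g^3 - 8*g^2 + 15*g) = (g - 3)*(g - 2)*(g^2 - 5*g) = g*(g - 3)*(g - 2)*(g - 5)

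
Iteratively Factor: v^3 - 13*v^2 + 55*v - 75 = (v - 3)*(v^2 - 10*v + 25) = (v - 5)*(v - 3)*(v - 5)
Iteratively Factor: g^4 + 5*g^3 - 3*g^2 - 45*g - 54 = (g - 3)*(g^3 + 8*g^2 + 21*g + 18) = (g - 3)*(g + 3)*(g^2 + 5*g + 6) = (g - 3)*(g + 2)*(g + 3)*(g + 3)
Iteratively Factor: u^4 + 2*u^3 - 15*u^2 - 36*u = (u - 4)*(u^3 + 6*u^2 + 9*u) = u*(u - 4)*(u^2 + 6*u + 9) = u*(u - 4)*(u + 3)*(u + 3)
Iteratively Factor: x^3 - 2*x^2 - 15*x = (x - 5)*(x^2 + 3*x) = (x - 5)*(x + 3)*(x)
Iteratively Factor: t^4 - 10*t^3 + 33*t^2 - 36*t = (t)*(t^3 - 10*t^2 + 33*t - 36) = t*(t - 4)*(t^2 - 6*t + 9) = t*(t - 4)*(t - 3)*(t - 3)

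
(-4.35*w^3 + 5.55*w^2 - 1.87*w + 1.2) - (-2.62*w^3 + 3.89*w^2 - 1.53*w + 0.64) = -1.73*w^3 + 1.66*w^2 - 0.34*w + 0.56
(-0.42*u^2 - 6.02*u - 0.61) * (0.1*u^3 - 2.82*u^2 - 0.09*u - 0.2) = -0.042*u^5 + 0.5824*u^4 + 16.9532*u^3 + 2.346*u^2 + 1.2589*u + 0.122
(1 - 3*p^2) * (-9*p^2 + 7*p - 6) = 27*p^4 - 21*p^3 + 9*p^2 + 7*p - 6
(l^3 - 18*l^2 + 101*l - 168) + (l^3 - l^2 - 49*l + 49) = 2*l^3 - 19*l^2 + 52*l - 119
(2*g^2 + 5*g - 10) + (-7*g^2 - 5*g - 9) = -5*g^2 - 19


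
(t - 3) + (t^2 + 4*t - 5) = t^2 + 5*t - 8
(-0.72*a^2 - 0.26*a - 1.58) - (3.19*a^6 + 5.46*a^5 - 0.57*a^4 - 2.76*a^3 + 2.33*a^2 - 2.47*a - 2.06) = -3.19*a^6 - 5.46*a^5 + 0.57*a^4 + 2.76*a^3 - 3.05*a^2 + 2.21*a + 0.48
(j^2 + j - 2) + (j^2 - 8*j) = 2*j^2 - 7*j - 2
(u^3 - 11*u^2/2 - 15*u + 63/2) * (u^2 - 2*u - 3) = u^5 - 15*u^4/2 - 7*u^3 + 78*u^2 - 18*u - 189/2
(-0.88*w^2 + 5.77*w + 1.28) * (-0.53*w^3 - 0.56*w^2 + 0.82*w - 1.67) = 0.4664*w^5 - 2.5653*w^4 - 4.6312*w^3 + 5.4842*w^2 - 8.5863*w - 2.1376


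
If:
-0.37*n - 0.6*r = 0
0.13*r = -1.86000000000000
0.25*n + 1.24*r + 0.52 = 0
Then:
No Solution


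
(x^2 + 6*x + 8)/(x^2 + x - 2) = (x + 4)/(x - 1)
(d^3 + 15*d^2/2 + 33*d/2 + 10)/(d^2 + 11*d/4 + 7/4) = 2*(2*d^2 + 13*d + 20)/(4*d + 7)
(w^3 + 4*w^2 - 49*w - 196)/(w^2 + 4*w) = w - 49/w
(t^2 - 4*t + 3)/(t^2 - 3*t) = (t - 1)/t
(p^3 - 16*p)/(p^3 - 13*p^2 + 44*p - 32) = p*(p + 4)/(p^2 - 9*p + 8)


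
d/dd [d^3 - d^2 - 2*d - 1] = 3*d^2 - 2*d - 2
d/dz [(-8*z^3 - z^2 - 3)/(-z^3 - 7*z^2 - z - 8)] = (55*z^4 + 16*z^3 + 184*z^2 - 26*z - 3)/(z^6 + 14*z^5 + 51*z^4 + 30*z^3 + 113*z^2 + 16*z + 64)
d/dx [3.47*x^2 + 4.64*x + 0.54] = 6.94*x + 4.64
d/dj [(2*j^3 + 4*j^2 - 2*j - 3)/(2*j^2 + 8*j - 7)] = 2*(2*j^4 + 16*j^3 - 3*j^2 - 22*j + 19)/(4*j^4 + 32*j^3 + 36*j^2 - 112*j + 49)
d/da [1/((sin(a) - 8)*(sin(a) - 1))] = (9 - 2*sin(a))*cos(a)/((sin(a) - 8)^2*(sin(a) - 1)^2)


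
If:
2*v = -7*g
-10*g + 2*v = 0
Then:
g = 0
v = 0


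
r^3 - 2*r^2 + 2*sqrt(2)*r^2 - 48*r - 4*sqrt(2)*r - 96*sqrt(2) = (r - 8)*(r + 6)*(r + 2*sqrt(2))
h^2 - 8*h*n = h*(h - 8*n)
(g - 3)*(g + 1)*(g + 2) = g^3 - 7*g - 6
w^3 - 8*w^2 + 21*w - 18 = (w - 3)^2*(w - 2)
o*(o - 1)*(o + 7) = o^3 + 6*o^2 - 7*o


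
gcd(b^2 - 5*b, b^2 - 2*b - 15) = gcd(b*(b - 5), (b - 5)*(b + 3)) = b - 5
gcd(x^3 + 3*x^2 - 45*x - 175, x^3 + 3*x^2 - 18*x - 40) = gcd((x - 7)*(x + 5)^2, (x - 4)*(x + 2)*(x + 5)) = x + 5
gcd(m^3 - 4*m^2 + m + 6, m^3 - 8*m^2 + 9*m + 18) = m^2 - 2*m - 3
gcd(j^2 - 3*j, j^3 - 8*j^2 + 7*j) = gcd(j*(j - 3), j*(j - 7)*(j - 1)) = j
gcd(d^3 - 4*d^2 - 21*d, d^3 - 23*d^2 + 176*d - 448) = d - 7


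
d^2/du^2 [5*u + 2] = 0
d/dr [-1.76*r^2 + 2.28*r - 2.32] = 2.28 - 3.52*r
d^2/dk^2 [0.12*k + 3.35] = 0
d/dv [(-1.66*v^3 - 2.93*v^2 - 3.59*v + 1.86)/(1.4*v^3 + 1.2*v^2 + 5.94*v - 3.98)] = (2.11*v^4 - 9.6688*v^3 - 1.0878*v^2 + 18.8588*v + 3.2398)/(1.96*v^6 + 3.36*v^5 + 18.072*v^4 + 3.112*v^3 + 25.7316*v^2 - 47.2824*v + 15.8404)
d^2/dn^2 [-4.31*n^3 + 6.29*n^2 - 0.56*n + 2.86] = 12.58 - 25.86*n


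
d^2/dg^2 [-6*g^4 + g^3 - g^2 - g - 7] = -72*g^2 + 6*g - 2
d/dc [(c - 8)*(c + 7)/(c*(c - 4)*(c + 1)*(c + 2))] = 2*(-c^5 + 2*c^4 + 111*c^3 - 93*c^2 - 560*c - 224)/(c^2*(c^6 - 2*c^5 - 19*c^4 + 4*c^3 + 116*c^2 + 160*c + 64))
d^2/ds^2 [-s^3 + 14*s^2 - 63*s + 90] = 28 - 6*s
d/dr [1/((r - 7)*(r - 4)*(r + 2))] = (-(r - 7)*(r - 4) - (r - 7)*(r + 2) - (r - 4)*(r + 2))/((r - 7)^2*(r - 4)^2*(r + 2)^2)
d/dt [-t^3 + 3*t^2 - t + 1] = -3*t^2 + 6*t - 1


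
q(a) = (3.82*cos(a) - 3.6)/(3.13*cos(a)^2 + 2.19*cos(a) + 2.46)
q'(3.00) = 0.21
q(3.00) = -2.20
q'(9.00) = 0.58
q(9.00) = -2.31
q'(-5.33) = -0.94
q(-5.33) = -0.29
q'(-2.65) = -0.64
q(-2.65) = -2.35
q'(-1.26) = 1.87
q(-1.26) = -0.71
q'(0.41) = -0.22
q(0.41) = -0.01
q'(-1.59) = 2.88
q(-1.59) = -1.52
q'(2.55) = 0.69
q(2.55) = -2.42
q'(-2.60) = -0.67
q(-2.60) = -2.39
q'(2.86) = 0.41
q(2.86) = -2.24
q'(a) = (6.26*sin(a)*cos(a) + 2.19*sin(a))*(3.82*cos(a) - 3.6)/(3.13*cos(a)^2 + 2.19*cos(a) + 2.46)^2 - 3.82*sin(a)/(3.13*cos(a)^2 + 2.19*cos(a) + 2.46) = (11.9566*cos(a)^2 - 22.536*cos(a) - 17.2812)*sin(a)/(9.7969*cos(a)^4 + 13.7094*cos(a)^3 + 20.1957*cos(a)^2 + 10.7748*cos(a) + 6.0516)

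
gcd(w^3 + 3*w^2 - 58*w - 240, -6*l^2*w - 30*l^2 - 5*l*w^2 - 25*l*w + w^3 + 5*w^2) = w + 5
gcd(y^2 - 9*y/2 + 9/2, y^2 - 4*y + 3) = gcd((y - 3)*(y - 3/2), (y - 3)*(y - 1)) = y - 3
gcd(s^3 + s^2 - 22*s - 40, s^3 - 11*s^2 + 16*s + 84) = s + 2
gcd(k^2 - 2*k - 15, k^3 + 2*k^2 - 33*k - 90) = k + 3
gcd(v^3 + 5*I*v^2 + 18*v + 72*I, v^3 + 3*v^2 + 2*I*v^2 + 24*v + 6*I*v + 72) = v^2 + 2*I*v + 24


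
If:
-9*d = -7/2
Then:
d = 7/18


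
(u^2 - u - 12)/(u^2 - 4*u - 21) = (u - 4)/(u - 7)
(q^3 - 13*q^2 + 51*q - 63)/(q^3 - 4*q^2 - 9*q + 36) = (q^2 - 10*q + 21)/(q^2 - q - 12)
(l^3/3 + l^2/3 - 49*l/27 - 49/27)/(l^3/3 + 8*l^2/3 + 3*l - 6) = (l^3 + l^2 - 49*l/9 - 49/9)/(l^3 + 8*l^2 + 9*l - 18)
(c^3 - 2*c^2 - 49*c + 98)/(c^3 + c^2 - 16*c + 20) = (c^2 - 49)/(c^2 + 3*c - 10)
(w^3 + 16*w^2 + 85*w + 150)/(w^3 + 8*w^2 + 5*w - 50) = (w + 6)/(w - 2)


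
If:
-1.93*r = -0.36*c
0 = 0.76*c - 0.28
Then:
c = 0.37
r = 0.07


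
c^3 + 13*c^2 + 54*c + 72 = (c + 3)*(c + 4)*(c + 6)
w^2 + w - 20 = (w - 4)*(w + 5)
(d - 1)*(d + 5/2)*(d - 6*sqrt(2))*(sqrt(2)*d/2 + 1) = sqrt(2)*d^4/2 - 5*d^3 + 3*sqrt(2)*d^3/4 - 29*sqrt(2)*d^2/4 - 15*d^2/2 - 9*sqrt(2)*d + 25*d/2 + 15*sqrt(2)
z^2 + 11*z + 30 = (z + 5)*(z + 6)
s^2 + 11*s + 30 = (s + 5)*(s + 6)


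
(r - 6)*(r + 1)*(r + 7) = r^3 + 2*r^2 - 41*r - 42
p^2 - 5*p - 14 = (p - 7)*(p + 2)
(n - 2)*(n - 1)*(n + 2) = n^3 - n^2 - 4*n + 4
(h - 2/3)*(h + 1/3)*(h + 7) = h^3 + 20*h^2/3 - 23*h/9 - 14/9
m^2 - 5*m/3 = m*(m - 5/3)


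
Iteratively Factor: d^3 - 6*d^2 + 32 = (d + 2)*(d^2 - 8*d + 16) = (d - 4)*(d + 2)*(d - 4)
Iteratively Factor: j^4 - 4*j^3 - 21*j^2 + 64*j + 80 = (j - 4)*(j^3 - 21*j - 20) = (j - 4)*(j + 4)*(j^2 - 4*j - 5) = (j - 4)*(j + 1)*(j + 4)*(j - 5)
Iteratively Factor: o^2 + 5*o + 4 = (o + 4)*(o + 1)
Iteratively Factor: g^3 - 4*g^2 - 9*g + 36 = (g - 4)*(g^2 - 9) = (g - 4)*(g + 3)*(g - 3)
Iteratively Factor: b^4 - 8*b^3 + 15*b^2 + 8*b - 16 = (b - 4)*(b^3 - 4*b^2 - b + 4) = (b - 4)*(b + 1)*(b^2 - 5*b + 4) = (b - 4)^2*(b + 1)*(b - 1)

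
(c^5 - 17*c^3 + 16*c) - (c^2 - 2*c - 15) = c^5 - 17*c^3 - c^2 + 18*c + 15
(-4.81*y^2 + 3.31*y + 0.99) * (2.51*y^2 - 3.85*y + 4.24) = -12.0731*y^4 + 26.8266*y^3 - 30.653*y^2 + 10.2229*y + 4.1976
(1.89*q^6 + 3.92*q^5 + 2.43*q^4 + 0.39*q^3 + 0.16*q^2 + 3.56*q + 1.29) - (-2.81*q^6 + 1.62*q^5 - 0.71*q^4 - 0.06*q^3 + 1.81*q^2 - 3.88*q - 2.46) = 4.7*q^6 + 2.3*q^5 + 3.14*q^4 + 0.45*q^3 - 1.65*q^2 + 7.44*q + 3.75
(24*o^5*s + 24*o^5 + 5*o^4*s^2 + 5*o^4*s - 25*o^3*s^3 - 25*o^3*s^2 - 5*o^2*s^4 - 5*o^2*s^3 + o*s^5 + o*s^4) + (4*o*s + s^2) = 24*o^5*s + 24*o^5 + 5*o^4*s^2 + 5*o^4*s - 25*o^3*s^3 - 25*o^3*s^2 - 5*o^2*s^4 - 5*o^2*s^3 + o*s^5 + o*s^4 + 4*o*s + s^2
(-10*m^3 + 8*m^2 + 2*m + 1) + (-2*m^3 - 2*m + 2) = -12*m^3 + 8*m^2 + 3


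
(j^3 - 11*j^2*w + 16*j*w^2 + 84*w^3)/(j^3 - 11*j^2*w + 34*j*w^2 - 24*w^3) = (j^2 - 5*j*w - 14*w^2)/(j^2 - 5*j*w + 4*w^2)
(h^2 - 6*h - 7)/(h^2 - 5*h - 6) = (h - 7)/(h - 6)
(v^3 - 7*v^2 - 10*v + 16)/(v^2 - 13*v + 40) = (v^2 + v - 2)/(v - 5)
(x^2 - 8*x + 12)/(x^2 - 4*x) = (x^2 - 8*x + 12)/(x*(x - 4))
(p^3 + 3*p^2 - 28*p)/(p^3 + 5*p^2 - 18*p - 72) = p*(p + 7)/(p^2 + 9*p + 18)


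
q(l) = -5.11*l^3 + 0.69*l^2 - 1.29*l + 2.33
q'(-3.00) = -143.40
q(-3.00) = 150.38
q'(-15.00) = -3471.24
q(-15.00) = 17423.18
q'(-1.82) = -54.58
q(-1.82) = 37.77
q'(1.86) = -51.76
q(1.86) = -30.56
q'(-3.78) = -225.55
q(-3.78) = 293.06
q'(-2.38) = -91.41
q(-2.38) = 78.20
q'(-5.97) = -555.90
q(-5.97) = 1121.91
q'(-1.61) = -43.25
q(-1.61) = 27.52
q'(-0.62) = -8.04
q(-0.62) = 4.61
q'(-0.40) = -4.29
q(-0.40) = 3.28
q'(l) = -15.33*l^2 + 1.38*l - 1.29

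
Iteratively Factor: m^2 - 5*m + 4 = (m - 4)*(m - 1)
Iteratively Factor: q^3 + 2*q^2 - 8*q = (q + 4)*(q^2 - 2*q) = q*(q + 4)*(q - 2)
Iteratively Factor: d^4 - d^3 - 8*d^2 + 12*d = (d - 2)*(d^3 + d^2 - 6*d) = (d - 2)*(d + 3)*(d^2 - 2*d) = d*(d - 2)*(d + 3)*(d - 2)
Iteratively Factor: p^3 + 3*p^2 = (p)*(p^2 + 3*p) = p^2*(p + 3)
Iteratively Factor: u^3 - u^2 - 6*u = (u)*(u^2 - u - 6) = u*(u - 3)*(u + 2)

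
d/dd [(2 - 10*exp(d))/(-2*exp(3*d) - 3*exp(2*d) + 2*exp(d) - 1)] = (-40*exp(3*d) - 18*exp(2*d) + 12*exp(d) + 6)*exp(d)/(4*exp(6*d) + 12*exp(5*d) + exp(4*d) - 8*exp(3*d) + 10*exp(2*d) - 4*exp(d) + 1)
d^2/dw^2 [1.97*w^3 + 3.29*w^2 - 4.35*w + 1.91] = 11.82*w + 6.58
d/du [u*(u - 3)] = 2*u - 3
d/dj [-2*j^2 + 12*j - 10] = 12 - 4*j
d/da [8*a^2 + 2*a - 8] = 16*a + 2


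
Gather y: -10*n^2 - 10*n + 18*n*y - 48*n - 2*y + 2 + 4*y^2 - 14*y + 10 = -10*n^2 - 58*n + 4*y^2 + y*(18*n - 16) + 12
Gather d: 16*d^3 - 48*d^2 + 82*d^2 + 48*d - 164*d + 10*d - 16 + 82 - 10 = 16*d^3 + 34*d^2 - 106*d + 56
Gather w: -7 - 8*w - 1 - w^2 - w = -w^2 - 9*w - 8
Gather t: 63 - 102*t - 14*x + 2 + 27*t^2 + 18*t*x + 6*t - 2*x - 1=27*t^2 + t*(18*x - 96) - 16*x + 64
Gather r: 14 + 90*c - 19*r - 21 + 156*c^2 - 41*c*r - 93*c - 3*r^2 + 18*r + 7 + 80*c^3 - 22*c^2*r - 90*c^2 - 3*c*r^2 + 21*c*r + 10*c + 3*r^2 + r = 80*c^3 + 66*c^2 - 3*c*r^2 + 7*c + r*(-22*c^2 - 20*c)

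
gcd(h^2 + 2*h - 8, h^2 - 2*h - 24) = h + 4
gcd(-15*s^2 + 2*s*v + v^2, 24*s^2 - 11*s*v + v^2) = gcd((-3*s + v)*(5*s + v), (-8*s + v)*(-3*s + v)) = 3*s - v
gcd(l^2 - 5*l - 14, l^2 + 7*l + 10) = l + 2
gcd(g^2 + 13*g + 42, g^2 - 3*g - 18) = 1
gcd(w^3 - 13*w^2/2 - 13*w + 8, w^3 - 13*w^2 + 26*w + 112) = w^2 - 6*w - 16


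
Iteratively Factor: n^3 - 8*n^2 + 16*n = (n)*(n^2 - 8*n + 16) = n*(n - 4)*(n - 4)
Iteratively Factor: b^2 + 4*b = (b)*(b + 4)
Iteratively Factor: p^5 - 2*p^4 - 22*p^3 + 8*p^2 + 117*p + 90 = (p - 3)*(p^4 + p^3 - 19*p^2 - 49*p - 30) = (p - 3)*(p + 1)*(p^3 - 19*p - 30) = (p - 3)*(p + 1)*(p + 3)*(p^2 - 3*p - 10) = (p - 3)*(p + 1)*(p + 2)*(p + 3)*(p - 5)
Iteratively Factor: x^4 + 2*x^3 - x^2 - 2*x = (x)*(x^3 + 2*x^2 - x - 2) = x*(x - 1)*(x^2 + 3*x + 2) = x*(x - 1)*(x + 1)*(x + 2)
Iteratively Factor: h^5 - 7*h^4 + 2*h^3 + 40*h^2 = (h + 2)*(h^4 - 9*h^3 + 20*h^2) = h*(h + 2)*(h^3 - 9*h^2 + 20*h) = h*(h - 4)*(h + 2)*(h^2 - 5*h) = h*(h - 5)*(h - 4)*(h + 2)*(h)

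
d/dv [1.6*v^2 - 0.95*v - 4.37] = 3.2*v - 0.95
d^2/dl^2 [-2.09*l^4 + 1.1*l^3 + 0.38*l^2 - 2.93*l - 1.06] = -25.08*l^2 + 6.6*l + 0.76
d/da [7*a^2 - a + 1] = 14*a - 1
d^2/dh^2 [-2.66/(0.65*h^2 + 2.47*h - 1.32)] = (2.2477*h^2 + 8.54126*h - 2.66*(1.3*h + 2.47)*(2.6*h + 4.94) - 4.56456)/(0.65*h^2 + 2.47*h - 1.32)^3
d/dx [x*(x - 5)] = 2*x - 5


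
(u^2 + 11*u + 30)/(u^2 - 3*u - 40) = (u + 6)/(u - 8)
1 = 1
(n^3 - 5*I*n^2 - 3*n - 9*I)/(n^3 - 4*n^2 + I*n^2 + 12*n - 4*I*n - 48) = (n^2 - 2*I*n + 3)/(n^2 + 4*n*(-1 + I) - 16*I)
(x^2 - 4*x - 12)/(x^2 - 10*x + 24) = (x + 2)/(x - 4)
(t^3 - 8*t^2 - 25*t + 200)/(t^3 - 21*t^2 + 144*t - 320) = (t + 5)/(t - 8)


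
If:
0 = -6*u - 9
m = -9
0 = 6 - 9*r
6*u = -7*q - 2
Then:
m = -9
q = 1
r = 2/3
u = -3/2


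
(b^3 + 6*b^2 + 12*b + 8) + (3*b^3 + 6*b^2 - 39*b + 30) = 4*b^3 + 12*b^2 - 27*b + 38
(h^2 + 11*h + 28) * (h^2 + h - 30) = h^4 + 12*h^3 + 9*h^2 - 302*h - 840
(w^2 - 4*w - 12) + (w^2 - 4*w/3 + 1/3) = 2*w^2 - 16*w/3 - 35/3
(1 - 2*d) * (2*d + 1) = 1 - 4*d^2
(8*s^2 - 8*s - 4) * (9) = 72*s^2 - 72*s - 36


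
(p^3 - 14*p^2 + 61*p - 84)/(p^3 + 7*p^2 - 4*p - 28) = (p^3 - 14*p^2 + 61*p - 84)/(p^3 + 7*p^2 - 4*p - 28)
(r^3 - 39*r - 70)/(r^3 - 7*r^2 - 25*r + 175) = (r + 2)/(r - 5)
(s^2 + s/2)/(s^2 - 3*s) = (s + 1/2)/(s - 3)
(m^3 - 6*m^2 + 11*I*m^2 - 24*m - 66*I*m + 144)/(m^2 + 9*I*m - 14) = (m^3 + m^2*(-6 + 11*I) + m*(-24 - 66*I) + 144)/(m^2 + 9*I*m - 14)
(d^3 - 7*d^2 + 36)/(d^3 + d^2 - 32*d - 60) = (d - 3)/(d + 5)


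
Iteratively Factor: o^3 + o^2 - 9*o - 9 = (o + 3)*(o^2 - 2*o - 3) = (o + 1)*(o + 3)*(o - 3)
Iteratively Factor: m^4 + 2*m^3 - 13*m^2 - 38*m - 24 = (m - 4)*(m^3 + 6*m^2 + 11*m + 6) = (m - 4)*(m + 2)*(m^2 + 4*m + 3) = (m - 4)*(m + 1)*(m + 2)*(m + 3)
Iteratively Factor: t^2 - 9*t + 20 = (t - 4)*(t - 5)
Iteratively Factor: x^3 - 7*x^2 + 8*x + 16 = (x - 4)*(x^2 - 3*x - 4) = (x - 4)*(x + 1)*(x - 4)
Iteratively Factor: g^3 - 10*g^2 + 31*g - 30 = (g - 3)*(g^2 - 7*g + 10) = (g - 3)*(g - 2)*(g - 5)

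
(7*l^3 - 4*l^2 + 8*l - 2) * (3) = 21*l^3 - 12*l^2 + 24*l - 6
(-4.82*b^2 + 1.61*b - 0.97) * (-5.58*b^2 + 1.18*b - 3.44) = 26.8956*b^4 - 14.6714*b^3 + 23.8932*b^2 - 6.683*b + 3.3368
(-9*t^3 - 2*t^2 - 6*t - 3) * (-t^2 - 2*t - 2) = 9*t^5 + 20*t^4 + 28*t^3 + 19*t^2 + 18*t + 6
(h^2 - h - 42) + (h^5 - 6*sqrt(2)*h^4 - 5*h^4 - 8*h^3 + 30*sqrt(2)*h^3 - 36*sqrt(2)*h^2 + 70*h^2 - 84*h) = h^5 - 6*sqrt(2)*h^4 - 5*h^4 - 8*h^3 + 30*sqrt(2)*h^3 - 36*sqrt(2)*h^2 + 71*h^2 - 85*h - 42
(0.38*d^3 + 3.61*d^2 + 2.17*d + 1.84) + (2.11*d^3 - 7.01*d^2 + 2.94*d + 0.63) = 2.49*d^3 - 3.4*d^2 + 5.11*d + 2.47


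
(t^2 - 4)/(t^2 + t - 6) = (t + 2)/(t + 3)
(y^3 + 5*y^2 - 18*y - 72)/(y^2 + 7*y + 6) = (y^2 - y - 12)/(y + 1)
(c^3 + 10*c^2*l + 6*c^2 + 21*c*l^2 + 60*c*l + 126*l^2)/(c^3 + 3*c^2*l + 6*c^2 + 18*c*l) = (c + 7*l)/c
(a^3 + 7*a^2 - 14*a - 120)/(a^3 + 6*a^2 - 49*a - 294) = (a^2 + a - 20)/(a^2 - 49)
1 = 1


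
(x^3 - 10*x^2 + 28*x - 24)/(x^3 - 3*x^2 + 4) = (x - 6)/(x + 1)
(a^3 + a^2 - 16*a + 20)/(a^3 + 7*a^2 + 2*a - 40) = (a - 2)/(a + 4)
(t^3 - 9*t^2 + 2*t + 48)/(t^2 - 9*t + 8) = (t^2 - t - 6)/(t - 1)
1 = 1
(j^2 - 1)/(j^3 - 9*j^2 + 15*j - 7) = (j + 1)/(j^2 - 8*j + 7)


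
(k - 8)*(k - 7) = k^2 - 15*k + 56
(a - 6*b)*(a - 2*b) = a^2 - 8*a*b + 12*b^2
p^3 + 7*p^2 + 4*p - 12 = (p - 1)*(p + 2)*(p + 6)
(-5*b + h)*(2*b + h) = -10*b^2 - 3*b*h + h^2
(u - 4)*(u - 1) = u^2 - 5*u + 4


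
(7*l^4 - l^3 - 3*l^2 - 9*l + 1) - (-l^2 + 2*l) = 7*l^4 - l^3 - 2*l^2 - 11*l + 1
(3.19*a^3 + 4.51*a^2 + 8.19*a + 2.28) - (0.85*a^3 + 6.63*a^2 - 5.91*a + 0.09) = 2.34*a^3 - 2.12*a^2 + 14.1*a + 2.19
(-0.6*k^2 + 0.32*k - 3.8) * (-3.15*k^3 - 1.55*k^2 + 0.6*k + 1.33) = 1.89*k^5 - 0.0780000000000001*k^4 + 11.114*k^3 + 5.284*k^2 - 1.8544*k - 5.054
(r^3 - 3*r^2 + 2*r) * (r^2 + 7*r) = r^5 + 4*r^4 - 19*r^3 + 14*r^2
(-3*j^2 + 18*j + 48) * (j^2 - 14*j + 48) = -3*j^4 + 60*j^3 - 348*j^2 + 192*j + 2304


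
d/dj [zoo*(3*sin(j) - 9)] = zoo*cos(j)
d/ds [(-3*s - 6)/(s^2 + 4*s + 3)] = 3*(-s^2 - 4*s + 2*(s + 2)^2 - 3)/(s^2 + 4*s + 3)^2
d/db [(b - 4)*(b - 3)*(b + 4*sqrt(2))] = 3*b^2 - 14*b + 8*sqrt(2)*b - 28*sqrt(2) + 12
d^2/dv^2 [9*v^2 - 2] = 18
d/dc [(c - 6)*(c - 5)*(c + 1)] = 3*c^2 - 20*c + 19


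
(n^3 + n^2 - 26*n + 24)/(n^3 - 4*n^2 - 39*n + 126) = (n^2 - 5*n + 4)/(n^2 - 10*n + 21)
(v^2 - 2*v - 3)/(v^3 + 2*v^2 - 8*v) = (v^2 - 2*v - 3)/(v*(v^2 + 2*v - 8))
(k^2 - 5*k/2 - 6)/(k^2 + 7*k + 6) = (k^2 - 5*k/2 - 6)/(k^2 + 7*k + 6)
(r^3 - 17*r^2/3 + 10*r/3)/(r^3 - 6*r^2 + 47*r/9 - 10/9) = 3*r/(3*r - 1)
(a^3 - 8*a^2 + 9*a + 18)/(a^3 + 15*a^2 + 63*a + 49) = (a^2 - 9*a + 18)/(a^2 + 14*a + 49)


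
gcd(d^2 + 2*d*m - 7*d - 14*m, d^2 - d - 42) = d - 7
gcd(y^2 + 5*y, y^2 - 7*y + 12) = 1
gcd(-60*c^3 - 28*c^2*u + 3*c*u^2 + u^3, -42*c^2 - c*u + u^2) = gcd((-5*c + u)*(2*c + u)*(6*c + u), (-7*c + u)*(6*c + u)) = 6*c + u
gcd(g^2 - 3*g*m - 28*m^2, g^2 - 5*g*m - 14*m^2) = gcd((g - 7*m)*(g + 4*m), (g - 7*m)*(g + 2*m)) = g - 7*m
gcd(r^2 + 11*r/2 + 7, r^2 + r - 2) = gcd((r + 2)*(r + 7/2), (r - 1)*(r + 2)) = r + 2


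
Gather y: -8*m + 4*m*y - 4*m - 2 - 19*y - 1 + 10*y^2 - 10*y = -12*m + 10*y^2 + y*(4*m - 29) - 3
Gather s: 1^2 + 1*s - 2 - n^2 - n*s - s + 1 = -n^2 - n*s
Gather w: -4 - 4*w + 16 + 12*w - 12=8*w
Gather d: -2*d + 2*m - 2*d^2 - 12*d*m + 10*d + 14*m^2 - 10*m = -2*d^2 + d*(8 - 12*m) + 14*m^2 - 8*m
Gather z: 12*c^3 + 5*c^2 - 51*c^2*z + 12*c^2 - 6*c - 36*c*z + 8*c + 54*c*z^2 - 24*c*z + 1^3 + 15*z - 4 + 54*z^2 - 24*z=12*c^3 + 17*c^2 + 2*c + z^2*(54*c + 54) + z*(-51*c^2 - 60*c - 9) - 3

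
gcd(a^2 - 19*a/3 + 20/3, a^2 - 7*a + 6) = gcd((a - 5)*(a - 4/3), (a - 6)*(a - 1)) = 1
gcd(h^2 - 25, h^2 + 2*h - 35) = h - 5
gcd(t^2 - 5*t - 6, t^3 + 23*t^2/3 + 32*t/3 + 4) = t + 1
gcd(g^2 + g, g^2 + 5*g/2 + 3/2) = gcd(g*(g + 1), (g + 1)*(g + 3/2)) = g + 1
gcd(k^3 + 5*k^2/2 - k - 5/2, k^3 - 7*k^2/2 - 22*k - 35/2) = k^2 + 7*k/2 + 5/2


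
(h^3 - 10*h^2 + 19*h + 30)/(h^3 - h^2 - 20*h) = (h^2 - 5*h - 6)/(h*(h + 4))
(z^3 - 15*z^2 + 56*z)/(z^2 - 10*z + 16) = z*(z - 7)/(z - 2)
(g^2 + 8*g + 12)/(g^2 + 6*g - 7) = (g^2 + 8*g + 12)/(g^2 + 6*g - 7)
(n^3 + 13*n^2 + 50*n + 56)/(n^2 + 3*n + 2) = (n^2 + 11*n + 28)/(n + 1)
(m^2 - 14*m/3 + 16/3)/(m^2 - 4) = (m - 8/3)/(m + 2)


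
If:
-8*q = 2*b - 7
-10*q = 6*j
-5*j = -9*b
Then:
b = -175/166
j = -315/166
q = 189/166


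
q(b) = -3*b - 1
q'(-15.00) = -3.00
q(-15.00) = 44.00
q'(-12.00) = -3.00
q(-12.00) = 35.00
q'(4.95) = -3.00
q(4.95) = -15.85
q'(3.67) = -3.00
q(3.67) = -12.01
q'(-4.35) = -3.00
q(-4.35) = 12.05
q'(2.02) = -3.00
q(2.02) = -7.06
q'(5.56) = -3.00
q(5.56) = -17.68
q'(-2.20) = -3.00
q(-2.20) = 5.60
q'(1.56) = -3.00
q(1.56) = -5.68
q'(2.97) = -3.00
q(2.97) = -9.91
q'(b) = -3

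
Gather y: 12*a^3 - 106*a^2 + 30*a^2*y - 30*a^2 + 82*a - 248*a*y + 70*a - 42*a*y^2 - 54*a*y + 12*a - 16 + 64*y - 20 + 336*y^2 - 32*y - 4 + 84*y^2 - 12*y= 12*a^3 - 136*a^2 + 164*a + y^2*(420 - 42*a) + y*(30*a^2 - 302*a + 20) - 40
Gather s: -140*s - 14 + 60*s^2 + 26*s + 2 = 60*s^2 - 114*s - 12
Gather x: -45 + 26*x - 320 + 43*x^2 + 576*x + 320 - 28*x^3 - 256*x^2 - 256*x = -28*x^3 - 213*x^2 + 346*x - 45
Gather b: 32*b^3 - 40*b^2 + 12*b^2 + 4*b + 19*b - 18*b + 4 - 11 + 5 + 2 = 32*b^3 - 28*b^2 + 5*b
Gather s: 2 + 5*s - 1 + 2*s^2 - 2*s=2*s^2 + 3*s + 1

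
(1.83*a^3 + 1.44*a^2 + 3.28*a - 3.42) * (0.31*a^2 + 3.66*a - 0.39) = 0.5673*a^5 + 7.1442*a^4 + 5.5735*a^3 + 10.383*a^2 - 13.7964*a + 1.3338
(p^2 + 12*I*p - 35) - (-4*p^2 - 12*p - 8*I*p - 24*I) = 5*p^2 + 12*p + 20*I*p - 35 + 24*I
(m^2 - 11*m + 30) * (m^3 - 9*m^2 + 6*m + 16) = m^5 - 20*m^4 + 135*m^3 - 320*m^2 + 4*m + 480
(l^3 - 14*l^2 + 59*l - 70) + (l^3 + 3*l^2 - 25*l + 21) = 2*l^3 - 11*l^2 + 34*l - 49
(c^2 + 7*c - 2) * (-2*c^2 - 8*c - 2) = -2*c^4 - 22*c^3 - 54*c^2 + 2*c + 4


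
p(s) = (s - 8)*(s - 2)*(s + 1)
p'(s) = (s - 8)*(s - 2) + (s - 8)*(s + 1) + (s - 2)*(s + 1) = 3*s^2 - 18*s + 6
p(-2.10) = -45.55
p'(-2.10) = 57.03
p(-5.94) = -546.78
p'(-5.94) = 218.77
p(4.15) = -42.63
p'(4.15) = -17.03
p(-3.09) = -117.98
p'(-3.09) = 90.26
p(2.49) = -9.42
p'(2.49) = -20.22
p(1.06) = 13.44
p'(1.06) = -9.71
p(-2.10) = -45.55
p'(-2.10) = 57.03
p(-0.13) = 15.07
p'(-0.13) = 8.39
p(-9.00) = -1496.00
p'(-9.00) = 411.00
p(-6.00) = -560.00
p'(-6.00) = 222.00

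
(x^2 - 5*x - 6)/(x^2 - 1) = (x - 6)/(x - 1)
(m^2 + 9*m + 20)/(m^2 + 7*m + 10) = (m + 4)/(m + 2)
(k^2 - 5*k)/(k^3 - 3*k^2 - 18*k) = (5 - k)/(-k^2 + 3*k + 18)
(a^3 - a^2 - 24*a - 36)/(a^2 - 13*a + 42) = (a^2 + 5*a + 6)/(a - 7)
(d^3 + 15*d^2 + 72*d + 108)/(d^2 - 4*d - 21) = (d^2 + 12*d + 36)/(d - 7)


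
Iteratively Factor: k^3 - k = (k + 1)*(k^2 - k) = k*(k + 1)*(k - 1)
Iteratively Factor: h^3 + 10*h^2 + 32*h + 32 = (h + 4)*(h^2 + 6*h + 8) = (h + 4)^2*(h + 2)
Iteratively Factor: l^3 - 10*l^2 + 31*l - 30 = (l - 2)*(l^2 - 8*l + 15) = (l - 3)*(l - 2)*(l - 5)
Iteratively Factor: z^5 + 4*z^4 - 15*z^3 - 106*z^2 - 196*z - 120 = (z + 3)*(z^4 + z^3 - 18*z^2 - 52*z - 40) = (z - 5)*(z + 3)*(z^3 + 6*z^2 + 12*z + 8) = (z - 5)*(z + 2)*(z + 3)*(z^2 + 4*z + 4) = (z - 5)*(z + 2)^2*(z + 3)*(z + 2)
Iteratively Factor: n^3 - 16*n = (n + 4)*(n^2 - 4*n) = n*(n + 4)*(n - 4)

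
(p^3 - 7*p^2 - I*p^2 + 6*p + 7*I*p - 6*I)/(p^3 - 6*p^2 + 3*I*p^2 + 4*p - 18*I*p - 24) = (p - 1)/(p + 4*I)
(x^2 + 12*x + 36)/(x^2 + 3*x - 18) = (x + 6)/(x - 3)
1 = 1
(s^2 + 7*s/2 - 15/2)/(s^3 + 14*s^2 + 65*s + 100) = (s - 3/2)/(s^2 + 9*s + 20)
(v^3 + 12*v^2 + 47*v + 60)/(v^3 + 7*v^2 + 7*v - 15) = (v + 4)/(v - 1)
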